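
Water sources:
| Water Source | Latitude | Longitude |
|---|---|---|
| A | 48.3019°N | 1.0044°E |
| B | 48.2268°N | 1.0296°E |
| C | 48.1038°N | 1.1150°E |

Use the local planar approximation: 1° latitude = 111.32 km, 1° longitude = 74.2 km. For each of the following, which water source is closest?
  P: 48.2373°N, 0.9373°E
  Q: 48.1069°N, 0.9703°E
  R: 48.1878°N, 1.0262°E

P at 48.2373°N, 0.9373°E:
  A: 8.7466 km
  B: 6.9477 km
  C: 19.8673 km
  → nearest: B (6.9477 km)
Q at 48.1069°N, 0.9703°E:
  A: 21.8544 km
  B: 14.0538 km
  C: 10.7423 km
  → nearest: C (10.7423 km)
R at 48.1878°N, 1.0262°E:
  A: 12.8042 km
  B: 4.3488 km
  C: 11.4391 km
  → nearest: B (4.3488 km)

P→B; Q→C; R→B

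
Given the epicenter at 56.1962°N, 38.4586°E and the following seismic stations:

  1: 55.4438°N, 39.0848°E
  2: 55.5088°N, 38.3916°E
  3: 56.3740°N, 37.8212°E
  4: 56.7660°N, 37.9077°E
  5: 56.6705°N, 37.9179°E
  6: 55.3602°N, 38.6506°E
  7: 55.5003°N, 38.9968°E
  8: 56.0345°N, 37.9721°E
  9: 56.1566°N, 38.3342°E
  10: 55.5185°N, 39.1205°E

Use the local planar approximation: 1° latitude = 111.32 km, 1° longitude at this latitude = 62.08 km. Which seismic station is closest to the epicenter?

9

Distances from 56.1962°N, 38.4586°E:
1: √((-0.7524·111.32)² + (0.6262·62.08)²) = √(7015.263191 + 1511.226439) = 92.3390 km
2: √((-0.6874·111.32)² + (-0.0670·62.08)²) = √(5855.519761 + 17.300276) = 76.6343 km
3: √((0.1778·111.32)² + (-0.6374·62.08)²) = √(391.750815 + 1565.768439) = 44.2439 km
4: √((0.5698·111.32)² + (-0.5509·62.08)²) = √(4023.382153 + 1169.631245) = 72.0626 km
5: √((0.4743·111.32)² + (-0.5407·62.08)²) = √(2787.742426 + 1126.720395) = 62.5657 km
6: √((-0.8360·111.32)² + (0.1920·62.08)²) = √(8660.818755 + 142.071143) = 93.8237 km
7: √((-0.6959·111.32)² + (0.5382·62.08)²) = √(6001.227191 + 1116.325392) = 84.3656 km
8: √((-0.1617·111.32)² + (-0.4865·62.08)²) = √(324.015984 + 912.155972) = 35.1592 km
9: √((-0.0396·111.32)² + (-0.1244·62.08)²) = √(19.432862 + 59.640898) = 8.8923 km
10: √((-0.6777·111.32)² + (0.6619·62.08)²) = √(5691.429579 + 1688.449900) = 85.9062 km
Minimum: 9 at 8.8923 km.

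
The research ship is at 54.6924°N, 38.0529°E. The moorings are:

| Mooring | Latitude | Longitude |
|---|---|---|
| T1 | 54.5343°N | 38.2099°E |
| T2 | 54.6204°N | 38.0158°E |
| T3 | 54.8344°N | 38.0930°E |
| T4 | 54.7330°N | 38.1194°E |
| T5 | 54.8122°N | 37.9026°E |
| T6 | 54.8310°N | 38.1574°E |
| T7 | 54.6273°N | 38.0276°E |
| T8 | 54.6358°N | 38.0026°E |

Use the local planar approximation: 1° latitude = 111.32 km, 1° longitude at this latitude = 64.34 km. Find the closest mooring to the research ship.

T4

Distances from 54.6924°N, 38.0529°E:
T1: √((-0.1581·111.32)² + (0.1570·64.34)²) = √(309.749158 + 102.037878) = 20.2925 km
T2: √((-0.0720·111.32)² + (-0.0371·64.34)²) = √(64.240866 + 5.697836) = 8.3629 km
T3: √((0.1420·111.32)² + (0.0401·64.34)²) = √(249.875159 + 6.656575) = 16.0166 km
T4: √((0.0406·111.32)² + (0.0665·64.34)²) = √(20.426712 + 18.306504) = 6.2236 km
T5: √((0.1198·111.32)² + (-0.1503·64.34)²) = √(177.852523 + 93.514741) = 16.4732 km
T6: √((0.1386·111.32)² + (0.1045·64.34)²) = √(238.052560 + 45.205856) = 16.8303 km
T7: √((-0.0651·111.32)² + (-0.0253·64.34)²) = √(52.518023 + 2.649739) = 7.4275 km
T8: √((-0.0566·111.32)² + (-0.0503·64.34)²) = √(39.698972 + 10.473651) = 7.0833 km
Minimum: T4 at 6.2236 km.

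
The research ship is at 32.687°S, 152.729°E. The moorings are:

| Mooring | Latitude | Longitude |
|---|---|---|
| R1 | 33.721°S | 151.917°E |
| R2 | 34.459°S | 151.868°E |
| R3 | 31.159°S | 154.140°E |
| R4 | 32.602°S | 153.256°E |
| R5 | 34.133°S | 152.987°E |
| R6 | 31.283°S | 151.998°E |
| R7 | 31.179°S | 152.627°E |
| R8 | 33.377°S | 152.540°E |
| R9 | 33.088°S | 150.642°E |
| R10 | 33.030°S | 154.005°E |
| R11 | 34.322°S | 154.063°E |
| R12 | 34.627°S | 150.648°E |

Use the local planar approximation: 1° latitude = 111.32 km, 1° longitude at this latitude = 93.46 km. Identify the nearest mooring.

Distances from 32.687°S, 152.729°E:
R1: √((-1.034·111.32)² + (-0.812·93.46)²) = √(13249.13340 + 5759.21925) = 137.871 km
R2: √((-1.772·111.32)² + (-0.861·93.46)²) = √(38911.12886 + 6475.26962) = 213.041 km
R3: √((1.528·111.32)² + (1.411·93.46)²) = √(28932.97580 + 17390.24021) = 215.228 km
R4: √((0.085·111.32)² + (0.527·93.46)²) = √(89.53323 + 2425.89938) = 50.154 km
R5: √((-1.446·111.32)² + (0.258·93.46)²) = √(25910.92882 + 581.42134) = 162.765 km
R6: √((1.404·111.32)² + (-0.731·93.46)²) = √(24427.58937 + 4667.52129) = 170.573 km
R7: √((1.508·111.32)² + (-0.102·93.46)²) = √(28180.52491 + 90.87656) = 168.141 km
R8: √((-0.690·111.32)² + (-0.189·93.46)²) = √(5899.89900 + 312.01478) = 78.816 km
R9: √((-0.401·111.32)² + (-2.087·93.46)²) = √(1992.66889 + 38044.90040) = 200.094 km
R10: √((-0.343·111.32)² + (1.276·93.46)²) = √(1457.92316 + 14221.74548) = 125.218 km
R11: √((-1.635·111.32)² + (1.334·93.46)²) = √(33126.98487 + 15544.01521) = 220.615 km
R12: √((-1.940·111.32)² + (-2.081·93.46)²) = √(46639.06714 + 37826.46123) = 290.630 km
Minimum: R4 at 50.154 km.

R4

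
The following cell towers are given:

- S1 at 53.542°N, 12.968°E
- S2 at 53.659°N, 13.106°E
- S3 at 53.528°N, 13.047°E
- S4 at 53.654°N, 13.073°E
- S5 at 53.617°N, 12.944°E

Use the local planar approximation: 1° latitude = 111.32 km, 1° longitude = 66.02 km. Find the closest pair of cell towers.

Pairwise distances:
S1–S2: 15.895 km
S1–S3: 5.443 km
S1–S4: 14.265 km
S1–S5: 8.498 km
S2–S3: 15.094 km
S2–S4: 2.249 km
S2–S5: 11.673 km
S3–S4: 14.131 km
S3–S5: 12.017 km
S4–S5: 9.460 km
Closest pair: S2–S4 at 2.249 km.

S2 and S4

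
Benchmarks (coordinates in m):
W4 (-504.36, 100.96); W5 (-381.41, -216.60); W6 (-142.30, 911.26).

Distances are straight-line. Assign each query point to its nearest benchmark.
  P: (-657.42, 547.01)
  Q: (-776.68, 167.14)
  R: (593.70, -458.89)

P at (-657.42, 547.01):
  W4: √((153.06)² + (-446.05)²) = √(23427.3636 + 198960.6025) = 471.58 m
  W5: √((276.01)² + (-763.61)²) = √(76181.5201 + 583100.2321) = 811.96 m
  W6: √((515.12)² + (364.25)²) = √(265348.6144 + 132678.0625) = 630.89 m
  → nearest: W4 (471.58 m)
Q at (-776.68, 167.14):
  W4: √((272.32)² + (-66.18)²) = √(74158.1824 + 4379.7924) = 280.25 m
  W5: √((395.27)² + (-383.74)²) = √(156238.3729 + 147256.3876) = 550.90 m
  W6: √((634.38)² + (744.12)²) = √(402437.9844 + 553714.5744) = 977.83 m
  → nearest: W4 (280.25 m)
R at (593.70, -458.89):
  W4: √((-1098.06)² + (559.85)²) = √(1205735.7636 + 313432.0225) = 1232.55 m
  W5: √((-975.11)² + (242.29)²) = √(950839.5121 + 58704.4441) = 1004.76 m
  W6: √((-736.00)² + (1370.15)²) = √(541696.0000 + 1877311.0225) = 1555.32 m
  → nearest: W5 (1004.76 m)

P→W4; Q→W4; R→W5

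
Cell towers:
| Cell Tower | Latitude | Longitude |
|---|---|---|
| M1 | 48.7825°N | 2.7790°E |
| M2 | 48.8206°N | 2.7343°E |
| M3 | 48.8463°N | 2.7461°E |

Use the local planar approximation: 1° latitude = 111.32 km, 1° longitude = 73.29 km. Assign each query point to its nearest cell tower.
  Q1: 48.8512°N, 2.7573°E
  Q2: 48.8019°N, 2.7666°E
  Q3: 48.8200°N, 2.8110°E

Q1 at 48.8512°N, 2.7573°E:
  M1: √((-0.0687·111.32)² + (0.0217·73.29)²) = √(58.487071 + 2.529350) = 7.8113 km
  M2: √((-0.0306·111.32)² + (-0.0230·73.29)²) = √(11.603506 + 2.841483) = 3.8007 km
  M3: √((-0.0049·111.32)² + (-0.0112·73.29)²) = √(0.297535 + 0.673791) = 0.9856 km
  → nearest: M3 (0.9856 km)
Q2 at 48.8019°N, 2.7666°E:
  M1: √((-0.0194·111.32)² + (0.0124·73.29)²) = √(4.663907 + 0.825910) = 2.3430 km
  M2: √((0.0187·111.32)² + (-0.0323·73.29)²) = √(4.333408 + 5.603953) = 3.1524 km
  M3: √((0.0444·111.32)² + (-0.0205·73.29)²) = √(24.429374 + 2.257341) = 5.1659 km
  → nearest: M1 (2.3430 km)
Q3 at 48.8200°N, 2.8110°E:
  M1: √((-0.0375·111.32)² + (-0.0320·73.29)²) = √(17.426450 + 5.500338) = 4.7882 km
  M2: √((0.0006·111.32)² + (-0.0767·73.29)²) = √(0.004461 + 31.599497) = 5.6217 km
  M3: √((0.0263·111.32)² + (-0.0649·73.29)²) = √(8.571521 + 22.624492) = 5.5853 km
  → nearest: M1 (4.7882 km)

Q1→M3; Q2→M1; Q3→M1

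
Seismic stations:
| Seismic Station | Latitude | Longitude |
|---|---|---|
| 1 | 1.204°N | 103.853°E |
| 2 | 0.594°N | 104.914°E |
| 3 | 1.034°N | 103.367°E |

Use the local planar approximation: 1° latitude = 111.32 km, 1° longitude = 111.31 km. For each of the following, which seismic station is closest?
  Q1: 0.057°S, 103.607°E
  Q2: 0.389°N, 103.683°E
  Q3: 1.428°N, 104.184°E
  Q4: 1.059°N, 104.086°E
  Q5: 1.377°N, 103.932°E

Q1→3; Q2→3; Q3→1; Q4→1; Q5→1

Q1 at 0.057°S, 103.607°E:
  1: √((1.261·111.32)² + (0.246·111.31)²) = √(19705.00587 + 749.78816) = 143.020 km
  2: √((0.651·111.32)² + (1.307·111.31)²) = √(5251.80234 + 21165.06179) = 162.533 km
  3: √((1.091·111.32)² + (-0.240·111.31)²) = √(14750.13165 + 713.65917) = 124.353 km
  → nearest: 3 (124.353 km)
Q2 at 0.389°N, 103.683°E:
  1: √((0.815·111.32)² + (0.170·111.31)²) = √(8231.17079 + 358.06858) = 92.678 km
  2: √((0.205·111.32)² + (1.231·111.31)²) = √(520.77978 + 18775.19565) = 138.910 km
  3: √((0.645·111.32)² + (-0.316·111.31)²) = √(5155.44104 + 1237.20746) = 79.954 km
  → nearest: 3 (79.954 km)
Q3 at 1.428°N, 104.184°E:
  1: √((-0.224·111.32)² + (-0.331·111.31)²) = √(621.78814 + 1357.45160) = 44.489 km
  2: √((-0.834·111.32)² + (0.730·111.31)²) = √(8619.42900 + 6602.58629) = 123.378 km
  3: √((-0.394·111.32)² + (-0.817·111.31)²) = √(1923.70662 + 8270.13271) = 100.965 km
  → nearest: 1 (44.489 km)
Q4 at 1.059°N, 104.086°E:
  1: √((0.145·111.32)² + (-0.233·111.31)²) = √(260.54479 + 672.63616) = 30.548 km
  2: √((-0.465·111.32)² + (0.828·111.31)²) = √(2679.49099 + 8494.32824) = 105.706 km
  3: √((-0.025·111.32)² + (-0.719·111.31)²) = √(7.74509 + 6405.10342) = 80.080 km
  → nearest: 1 (30.548 km)
Q5 at 1.377°N, 103.932°E:
  1: √((-0.173·111.32)² + (-0.079·111.31)²) = √(370.88443 + 77.32547) = 21.171 km
  2: √((-0.783·111.32)² + (0.982·111.31)²) = √(7597.48619 + 11947.89345) = 139.805 km
  3: √((-0.343·111.32)² + (-0.565·111.31)²) = √(1457.92316 + 3955.17097) = 73.574 km
  → nearest: 1 (21.171 km)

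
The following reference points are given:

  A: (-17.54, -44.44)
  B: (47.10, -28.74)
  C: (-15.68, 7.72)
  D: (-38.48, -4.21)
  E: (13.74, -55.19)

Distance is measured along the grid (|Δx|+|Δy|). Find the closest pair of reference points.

Pairwise distances:
C–D: |-22.80| + |-11.93| = 22.80 + 11.93 = 34.73
A–E: |31.28| + |-10.75| = 31.28 + 10.75 = 42.03
A–C: |1.86| + |52.16| = 1.86 + 52.16 = 54.02
B–E: |-33.36| + |-26.45| = 33.36 + 26.45 = 59.81
A–D: |-20.94| + |40.23| = 20.94 + 40.23 = 61.17
A–B: |64.64| + |15.70| = 64.64 + 15.70 = 80.34
C–E: |29.42| + |-62.91| = 29.42 + 62.91 = 92.33
B–C: |-62.78| + |36.46| = 62.78 + 36.46 = 99.24
D–E: |52.22| + |-50.98| = 52.22 + 50.98 = 103.20
B–D: |-85.58| + |24.53| = 85.58 + 24.53 = 110.11
Closest pair: C–D at 34.73.

C and D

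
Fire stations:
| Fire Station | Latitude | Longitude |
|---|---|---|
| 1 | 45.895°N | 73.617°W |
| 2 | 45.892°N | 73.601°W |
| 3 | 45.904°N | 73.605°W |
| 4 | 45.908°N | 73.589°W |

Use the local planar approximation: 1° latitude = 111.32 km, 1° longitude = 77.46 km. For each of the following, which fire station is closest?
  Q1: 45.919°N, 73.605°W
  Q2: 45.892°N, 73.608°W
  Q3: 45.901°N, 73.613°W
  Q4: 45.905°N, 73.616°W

Q1 at 45.919°N, 73.605°W:
  1: √((-0.024·111.32)² + (-0.012·77.46)²) = √(7.13787 + 0.86401) = 2.829 km
  2: √((-0.027·111.32)² + (0.004·77.46)²) = √(9.03387 + 0.09600) = 3.022 km
  3: √((-0.015·111.32)² + (0.000·77.46)²) = √(2.78823 + 0.00000) = 1.670 km
  4: √((-0.011·111.32)² + (0.016·77.46)²) = √(1.49945 + 1.53601) = 1.742 km
  → nearest: 3 (1.670 km)
Q2 at 45.892°N, 73.608°W:
  1: √((0.003·111.32)² + (-0.009·77.46)²) = √(0.11153 + 0.48600) = 0.773 km
  2: √((0.000·111.32)² + (0.007·77.46)²) = √(0.00000 + 0.29400) = 0.542 km
  3: √((0.012·111.32)² + (0.003·77.46)²) = √(1.78447 + 0.05400) = 1.356 km
  4: √((0.016·111.32)² + (0.019·77.46)²) = √(3.17239 + 2.16602) = 2.310 km
  → nearest: 2 (0.542 km)
Q3 at 45.901°N, 73.613°W:
  1: √((-0.006·111.32)² + (-0.004·77.46)²) = √(0.44612 + 0.09600) = 0.736 km
  2: √((-0.009·111.32)² + (0.012·77.46)²) = √(1.00376 + 0.86401) = 1.367 km
  3: √((0.003·111.32)² + (0.008·77.46)²) = √(0.11153 + 0.38400) = 0.704 km
  4: √((0.007·111.32)² + (0.024·77.46)²) = √(0.60721 + 3.45603) = 2.016 km
  → nearest: 3 (0.704 km)
Q4 at 45.905°N, 73.616°W:
  1: √((-0.010·111.32)² + (-0.001·77.46)²) = √(1.23921 + 0.00600) = 1.116 km
  2: √((-0.013·111.32)² + (0.015·77.46)²) = √(2.09427 + 1.35001) = 1.856 km
  3: √((-0.001·111.32)² + (0.011·77.46)²) = √(0.01239 + 0.72601) = 0.859 km
  4: √((0.003·111.32)² + (0.027·77.46)²) = √(0.11153 + 4.37404) = 2.118 km
  → nearest: 3 (0.859 km)

Q1→3; Q2→2; Q3→3; Q4→3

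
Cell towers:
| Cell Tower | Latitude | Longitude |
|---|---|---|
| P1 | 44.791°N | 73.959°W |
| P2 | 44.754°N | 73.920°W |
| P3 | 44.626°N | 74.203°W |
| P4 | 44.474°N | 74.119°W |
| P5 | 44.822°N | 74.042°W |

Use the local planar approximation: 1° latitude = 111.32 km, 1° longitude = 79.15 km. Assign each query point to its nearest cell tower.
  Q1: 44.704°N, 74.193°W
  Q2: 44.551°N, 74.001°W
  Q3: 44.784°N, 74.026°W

Q1→P3; Q2→P4; Q3→P5

Q1 at 44.704°N, 74.193°W:
  P1: √((0.087·111.32)² + (0.234·79.15)²) = √(93.79613 + 343.03115) = 20.900 km
  P2: √((0.050·111.32)² + (0.273·79.15)²) = √(30.98036 + 466.90350) = 22.313 km
  P3: √((-0.078·111.32)² + (-0.010·79.15)²) = √(75.39379 + 0.62647) = 8.719 km
  P4: √((-0.230·111.32)² + (0.074·79.15)²) = √(655.54433 + 34.30562) = 26.265 km
  P5: √((0.118·111.32)² + (0.151·79.15)²) = √(172.54819 + 142.84194) = 17.759 km
  → nearest: P3 (8.719 km)
Q2 at 44.551°N, 74.001°W:
  P1: √((0.240·111.32)² + (0.042·79.15)²) = √(713.78740 + 11.05097) = 26.923 km
  P2: √((0.203·111.32)² + (0.081·79.15)²) = √(510.66780 + 41.10284) = 23.490 km
  P3: √((0.075·111.32)² + (-0.202·79.15)²) = √(69.70580 + 255.62574) = 18.037 km
  P4: √((-0.077·111.32)² + (-0.118·79.15)²) = √(73.47301 + 87.23000) = 12.677 km
  P5: √((0.271·111.32)² + (-0.041·79.15)²) = √(910.09133 + 10.53100) = 30.342 km
  → nearest: P4 (12.677 km)
Q3 at 44.784°N, 74.026°W:
  P1: √((0.007·111.32)² + (0.067·79.15)²) = √(0.60721 + 28.12234) = 5.360 km
  P2: √((-0.030·111.32)² + (0.106·79.15)²) = √(11.15293 + 70.39042) = 9.030 km
  P3: √((-0.158·111.32)² + (-0.177·79.15)²) = √(309.35744 + 196.26749) = 22.486 km
  P4: √((-0.310·111.32)² + (-0.093·79.15)²) = √(1190.88488 + 54.18358) = 35.286 km
  P5: √((0.038·111.32)² + (-0.016·79.15)²) = √(17.89425 + 1.60377) = 4.416 km
  → nearest: P5 (4.416 km)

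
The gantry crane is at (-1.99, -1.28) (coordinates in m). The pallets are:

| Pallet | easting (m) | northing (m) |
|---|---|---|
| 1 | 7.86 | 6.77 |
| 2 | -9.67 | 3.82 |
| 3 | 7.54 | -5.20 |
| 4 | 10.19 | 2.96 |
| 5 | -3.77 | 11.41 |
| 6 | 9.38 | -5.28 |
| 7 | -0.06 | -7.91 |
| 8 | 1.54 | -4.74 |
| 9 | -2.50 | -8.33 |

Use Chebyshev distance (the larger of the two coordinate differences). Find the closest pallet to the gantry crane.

8

Distances from (-1.99, -1.28):
1: 9.85 m
2: 7.68 m
3: 9.53 m
4: 12.18 m
5: 12.69 m
6: 11.37 m
7: 6.63 m
8: 3.53 m
9: 7.05 m
Minimum: 8 at 3.53 m.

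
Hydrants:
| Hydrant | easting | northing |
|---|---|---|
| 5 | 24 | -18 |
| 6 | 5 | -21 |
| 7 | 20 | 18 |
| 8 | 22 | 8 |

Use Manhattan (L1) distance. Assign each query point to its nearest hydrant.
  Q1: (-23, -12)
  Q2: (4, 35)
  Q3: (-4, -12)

Q1→6; Q2→7; Q3→6

Q1 at (-23, -12):
  5: |47| + |-6| = 47 + 6 = 53
  6: |28| + |-9| = 28 + 9 = 37
  7: |43| + |30| = 43 + 30 = 73
  8: |45| + |20| = 45 + 20 = 65
  → nearest: 6 (37)
Q2 at (4, 35):
  5: |20| + |-53| = 20 + 53 = 73
  6: |1| + |-56| = 1 + 56 = 57
  7: |16| + |-17| = 16 + 17 = 33
  8: |18| + |-27| = 18 + 27 = 45
  → nearest: 7 (33)
Q3 at (-4, -12):
  5: |28| + |-6| = 28 + 6 = 34
  6: |9| + |-9| = 9 + 9 = 18
  7: |24| + |30| = 24 + 30 = 54
  8: |26| + |20| = 26 + 20 = 46
  → nearest: 6 (18)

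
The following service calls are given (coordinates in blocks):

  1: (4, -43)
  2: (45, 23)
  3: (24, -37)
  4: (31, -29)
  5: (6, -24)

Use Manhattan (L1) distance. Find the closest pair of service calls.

3 and 4

Pairwise distances:
1–2: 107 blocks
1–3: 26 blocks
1–4: 41 blocks
1–5: 21 blocks
2–3: 81 blocks
2–4: 66 blocks
2–5: 86 blocks
3–4: 15 blocks
3–5: 31 blocks
4–5: 30 blocks
Closest pair: 3–4 at 15 blocks.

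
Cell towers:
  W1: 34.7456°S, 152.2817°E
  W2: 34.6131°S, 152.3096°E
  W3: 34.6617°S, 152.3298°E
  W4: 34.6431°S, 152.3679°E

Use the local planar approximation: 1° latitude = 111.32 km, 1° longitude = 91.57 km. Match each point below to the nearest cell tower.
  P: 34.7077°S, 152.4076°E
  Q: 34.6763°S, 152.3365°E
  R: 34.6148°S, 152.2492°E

P at 34.7077°S, 152.4076°E:
  W1: 12.2764 km
  W2: 13.8358 km
  W3: 8.7736 km
  W4: 8.0579 km
  → nearest: W4 (8.0579 km)
Q at 34.6763°S, 152.3365°E:
  W1: 9.2029 km
  W2: 7.4542 km
  W3: 1.7372 km
  W4: 4.6826 km
  → nearest: W3 (1.7372 km)
R at 34.6148°S, 152.2492°E:
  W1: 14.8617 km
  W2: 5.5341 km
  W3: 9.0405 km
  W4: 11.3167 km
  → nearest: W2 (5.5341 km)

P→W4; Q→W3; R→W2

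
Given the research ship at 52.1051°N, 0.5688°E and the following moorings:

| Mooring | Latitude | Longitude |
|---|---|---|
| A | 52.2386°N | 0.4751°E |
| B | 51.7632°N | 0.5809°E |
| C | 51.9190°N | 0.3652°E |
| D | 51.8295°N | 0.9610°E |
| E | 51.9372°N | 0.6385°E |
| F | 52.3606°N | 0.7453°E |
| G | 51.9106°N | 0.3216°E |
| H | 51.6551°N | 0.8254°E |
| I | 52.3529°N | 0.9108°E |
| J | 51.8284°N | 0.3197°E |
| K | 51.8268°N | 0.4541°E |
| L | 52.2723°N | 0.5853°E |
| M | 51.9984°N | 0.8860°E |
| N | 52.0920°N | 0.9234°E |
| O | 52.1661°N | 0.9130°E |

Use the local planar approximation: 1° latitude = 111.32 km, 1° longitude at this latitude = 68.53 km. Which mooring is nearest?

A

Distances from 52.1051°N, 0.5688°E:
A: √((0.1335·111.32)² + (-0.0937·68.53)²) = √(220.855860 + 41.232593) = 16.1891 km
B: √((-0.3419·111.32)² + (0.0121·68.53)²) = √(1448.587045 + 0.687594) = 38.0693 km
C: √((-0.1861·111.32)² + (-0.2036·68.53)²) = √(429.179670 + 194.678061) = 24.9771 km
D: √((-0.2756·111.32)² + (0.3922·68.53)²) = √(941.249637 + 722.398179) = 40.7878 km
E: √((-0.1679·111.32)² + (0.0697·68.53)²) = √(349.339575 + 22.815344) = 19.2913 km
F: √((0.2555·111.32)² + (0.1765·68.53)²) = √(808.962154 + 146.302209) = 30.9074 km
G: √((-0.1945·111.32)² + (-0.2472·68.53)²) = √(468.797845 + 286.984470) = 27.4915 km
H: √((-0.4500·111.32)² + (0.2566·68.53)²) = √(2509.408836 + 309.225121) = 53.0908 km
I: √((0.2478·111.32)² + (0.3420·68.53)²) = √(760.937521 + 549.305156) = 36.1973 km
J: √((-0.2767·111.32)² + (-0.2491·68.53)²) = √(948.778235 + 291.412998) = 35.2163 km
K: √((-0.2783·111.32)² + (-0.1147·68.53)²) = √(959.782458 + 61.785747) = 31.9620 km
L: √((0.1672·111.32)² + (0.0165·68.53)²) = √(346.432750 + 1.278584) = 18.6470 km
M: √((-0.1067·111.32)² + (0.3172·68.53)²) = √(141.083178 + 472.528297) = 24.7712 km
N: √((-0.0131·111.32)² + (0.3546·68.53)²) = √(2.126616 + 590.525867) = 24.3445 km
O: √((0.0610·111.32)² + (0.3442·68.53)²) = √(46.111162 + 556.394971) = 24.5460 km
Minimum: A at 16.1891 km.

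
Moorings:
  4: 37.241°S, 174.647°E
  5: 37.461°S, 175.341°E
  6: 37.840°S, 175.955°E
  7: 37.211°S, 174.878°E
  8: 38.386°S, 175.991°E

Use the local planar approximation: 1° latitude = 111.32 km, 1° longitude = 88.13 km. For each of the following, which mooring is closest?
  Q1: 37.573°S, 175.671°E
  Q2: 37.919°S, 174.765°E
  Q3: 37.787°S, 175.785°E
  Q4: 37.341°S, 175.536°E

Q1→5; Q2→5; Q3→6; Q4→5

Q1 at 37.573°S, 175.671°E:
  4: √((0.332·111.32)² + (-1.024·88.13)²) = √(1365.91150 + 8144.18168) = 97.520 km
  5: √((0.112·111.32)² + (-0.330·88.13)²) = √(155.44703 + 845.81507) = 31.643 km
  6: √((-0.267·111.32)² + (0.284·88.13)²) = √(883.42344 + 626.44684) = 38.857 km
  7: √((0.362·111.32)² + (-0.793·88.13)²) = √(1623.91591 + 4884.20535) = 80.673 km
  8: √((-0.813·111.32)² + (0.320·88.13)²) = √(8190.82197 + 795.33024) = 94.795 km
  → nearest: 5 (31.643 km)
Q2 at 37.919°S, 174.765°E:
  4: √((0.678·111.32)² + (-0.118·88.13)²) = √(5696.46959 + 108.14627) = 76.188 km
  5: √((0.458·111.32)² + (0.576·88.13)²) = √(2599.42536 + 2576.86999) = 71.946 km
  6: √((0.079·111.32)² + (1.190·88.13)²) = √(77.33936 + 10998.70270) = 105.243 km
  7: √((0.708·111.32)² + (0.113·88.13)²) = √(6211.73487 + 99.17551) = 79.441 km
  8: √((-0.467·111.32)² + (1.226·88.13)²) = √(2702.58994 + 11674.23632) = 119.903 km
  → nearest: 5 (71.946 km)
Q3 at 37.787°S, 175.785°E:
  4: √((0.546·111.32)² + (-1.138·88.13)²) = √(3694.29592 + 10058.47323) = 117.272 km
  5: √((0.326·111.32)² + (-0.444·88.13)²) = √(1316.98733 + 1531.13499) = 53.368 km
  6: √((-0.053·111.32)² + (0.170·88.13)²) = √(34.80953 + 224.46332) = 16.102 km
  7: √((0.576·111.32)² + (-0.907·88.13)²) = √(4111.41544 + 6389.42997) = 102.474 km
  8: √((-0.599·111.32)² + (0.206·88.13)²) = √(4446.31309 + 329.59604) = 69.108 km
  → nearest: 6 (16.102 km)
Q4 at 37.341°S, 175.536°E:
  4: √((0.100·111.32)² + (-0.889·88.13)²) = √(123.92142 + 6138.34172) = 79.134 km
  5: √((-0.120·111.32)² + (-0.195·88.13)²) = √(178.44685 + 295.33625) = 21.767 km
  6: √((-0.499·111.32)² + (0.419·88.13)²) = √(3085.65585 + 1363.56419) = 66.702 km
  7: √((0.130·111.32)² + (-0.658·88.13)²) = √(209.42721 + 3362.78675) = 59.768 km
  8: √((-1.045·111.32)² + (0.455·88.13)²) = √(13532.52930 + 1607.94183) = 123.047 km
  → nearest: 5 (21.767 km)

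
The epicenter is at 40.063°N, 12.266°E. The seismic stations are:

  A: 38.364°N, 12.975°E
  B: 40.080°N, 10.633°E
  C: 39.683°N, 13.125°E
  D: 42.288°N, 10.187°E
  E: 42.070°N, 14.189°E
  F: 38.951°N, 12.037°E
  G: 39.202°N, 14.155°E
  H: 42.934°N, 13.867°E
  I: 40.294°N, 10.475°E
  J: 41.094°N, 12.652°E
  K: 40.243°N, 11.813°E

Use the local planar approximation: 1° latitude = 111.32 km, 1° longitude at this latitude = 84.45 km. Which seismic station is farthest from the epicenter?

H

Distances from 40.063°N, 12.266°E:
A: √((-1.699·111.32)² + (0.709·84.45)²) = √(35771.17064 + 3585.02161) = 198.384 km
B: √((0.017·111.32)² + (-1.633·84.45)²) = √(3.58133 + 19018.29928) = 137.920 km
C: √((-0.380·111.32)² + (0.859·84.45)²) = √(1789.42536 + 5262.42156) = 83.975 km
D: √((2.225·111.32)² + (-2.079·84.45)²) = √(61348.84997 + 30825.36917) = 303.602 km
E: √((2.007·111.32)² + (1.923·84.45)²) = √(49916.15680 + 26372.89929) = 276.205 km
F: √((-1.112·111.32)² + (-0.229·84.45)²) = √(15323.42933 + 373.99885) = 125.289 km
G: √((-0.861·111.32)² + (1.889·84.45)²) = √(9186.55540 + 25448.56063) = 186.105 km
H: √((2.871·111.32)² + (1.601·84.45)²) = √(102143.98102 + 18280.24330) = 347.022 km
I: √((0.231·111.32)² + (-1.791·84.45)²) = √(661.25711 + 22876.54738) = 153.420 km
J: √((1.031·111.32)² + (0.386·84.45)²) = √(13172.36408 + 1062.61005) = 119.310 km
K: √((0.180·111.32)² + (-0.453·84.45)²) = √(401.50541 + 1463.51006) = 43.186 km
Maximum: H at 347.022 km.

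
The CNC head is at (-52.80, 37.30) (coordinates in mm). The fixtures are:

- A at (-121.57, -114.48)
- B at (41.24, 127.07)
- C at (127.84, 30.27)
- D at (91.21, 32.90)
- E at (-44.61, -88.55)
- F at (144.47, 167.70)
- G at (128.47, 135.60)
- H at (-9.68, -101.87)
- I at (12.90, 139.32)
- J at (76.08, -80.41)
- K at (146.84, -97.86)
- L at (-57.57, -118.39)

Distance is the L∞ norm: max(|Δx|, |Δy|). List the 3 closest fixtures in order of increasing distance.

B, I, E

Distances from (-52.80, 37.30):
A: 151.78 mm
B: 94.04 mm
C: 180.64 mm
D: 144.01 mm
E: 125.85 mm
F: 197.27 mm
G: 181.27 mm
H: 139.17 mm
I: 102.02 mm
J: 128.88 mm
K: 199.64 mm
L: 155.69 mm
Sorted: B (94.04 mm) < I (102.02 mm) < E (125.85 mm) < J (128.88 mm) < H (139.17 mm) < …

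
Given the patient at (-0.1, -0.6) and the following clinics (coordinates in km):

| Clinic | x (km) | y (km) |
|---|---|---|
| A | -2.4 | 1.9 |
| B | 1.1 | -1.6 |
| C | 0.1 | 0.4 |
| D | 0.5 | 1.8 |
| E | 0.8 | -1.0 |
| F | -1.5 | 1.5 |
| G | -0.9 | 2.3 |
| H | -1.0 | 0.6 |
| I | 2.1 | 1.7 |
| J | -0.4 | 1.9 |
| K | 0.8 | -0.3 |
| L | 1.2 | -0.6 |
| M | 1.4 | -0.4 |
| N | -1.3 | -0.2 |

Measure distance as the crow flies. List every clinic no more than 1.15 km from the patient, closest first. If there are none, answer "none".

K, E, C

Distances from (-0.1, -0.6):
A: √((-2.3)² + (2.5)²) = √(5.29000 + 6.25000) = 3.397 km
B: √((1.2)² + (-1.0)²) = √(1.44000 + 1.00000) = 1.562 km
C: √((0.2)² + (1.0)²) = √(0.04000 + 1.00000) = 1.020 km
D: √((0.6)² + (2.4)²) = √(0.36000 + 5.76000) = 2.474 km
E: √((0.9)² + (-0.4)²) = √(0.81000 + 0.16000) = 0.985 km
F: √((-1.4)² + (2.1)²) = √(1.96000 + 4.41000) = 2.524 km
G: √((-0.8)² + (2.9)²) = √(0.64000 + 8.41000) = 3.008 km
H: √((-0.9)² + (1.2)²) = √(0.81000 + 1.44000) = 1.500 km
I: √((2.2)² + (2.3)²) = √(4.84000 + 5.29000) = 3.183 km
J: √((-0.3)² + (2.5)²) = √(0.09000 + 6.25000) = 2.518 km
K: √((0.9)² + (0.3)²) = √(0.81000 + 0.09000) = 0.949 km
L: √((1.3)² + (0.0)²) = √(1.69000 + 0.00000) = 1.300 km
M: √((1.5)² + (0.2)²) = √(2.25000 + 0.04000) = 1.513 km
N: √((-1.2)² + (0.4)²) = √(1.44000 + 0.16000) = 1.265 km
Threshold 1.15 km: K (0.949 km), E (0.985 km), C (1.020 km) are within range.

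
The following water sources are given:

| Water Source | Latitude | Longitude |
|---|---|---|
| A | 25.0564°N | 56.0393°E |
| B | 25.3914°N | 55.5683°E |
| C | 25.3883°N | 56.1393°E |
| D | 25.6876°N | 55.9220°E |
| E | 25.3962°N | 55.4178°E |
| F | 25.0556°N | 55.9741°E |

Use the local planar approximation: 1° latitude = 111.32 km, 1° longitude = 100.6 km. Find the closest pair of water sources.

Pairwise distances:
A–B: 60.2978 km
A–C: 38.2922 km
A–D: 71.2492 km
A–E: 73.0750 km
A–F: 6.5597 km
B–C: 57.4436 km
B–D: 48.5109 km
B–E: 15.1497 km
B–F: 55.3526 km
C–D: 39.8493 km
C–E: 72.5882 km
C–F: 40.5940 km
D–E: 60.2083 km
D–F: 70.5492 km
E–F: 67.5983 km
Closest pair: A–F at 6.5597 km.

A and F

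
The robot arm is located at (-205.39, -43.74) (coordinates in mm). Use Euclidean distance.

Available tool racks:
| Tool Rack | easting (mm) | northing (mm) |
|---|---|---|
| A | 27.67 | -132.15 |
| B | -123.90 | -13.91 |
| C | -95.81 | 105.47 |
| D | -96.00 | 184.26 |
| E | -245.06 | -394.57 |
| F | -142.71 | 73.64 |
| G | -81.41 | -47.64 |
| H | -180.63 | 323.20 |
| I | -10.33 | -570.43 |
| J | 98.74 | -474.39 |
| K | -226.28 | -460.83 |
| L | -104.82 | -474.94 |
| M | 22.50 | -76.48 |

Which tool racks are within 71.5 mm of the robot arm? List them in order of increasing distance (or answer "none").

Distances from (-205.39, -43.74):
A: 249.27 mm
B: 86.78 mm
C: 185.13 mm
D: 252.88 mm
E: 353.07 mm
F: 133.07 mm
G: 124.04 mm
H: 367.77 mm
I: 561.65 mm
J: 527.21 mm
K: 417.61 mm
L: 442.77 mm
M: 230.23 mm
Threshold 71.5 mm: none within range.

none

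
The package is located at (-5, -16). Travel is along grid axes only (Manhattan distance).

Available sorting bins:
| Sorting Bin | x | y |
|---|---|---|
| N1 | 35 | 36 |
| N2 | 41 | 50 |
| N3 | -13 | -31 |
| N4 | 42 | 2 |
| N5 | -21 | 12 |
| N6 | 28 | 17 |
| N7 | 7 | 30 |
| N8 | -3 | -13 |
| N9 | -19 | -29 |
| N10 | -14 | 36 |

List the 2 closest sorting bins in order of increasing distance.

N8, N3

Distances from (-5, -16):
N1: |40| + |52| = 40 + 52 = 92
N2: |46| + |66| = 46 + 66 = 112
N3: |-8| + |-15| = 8 + 15 = 23
N4: |47| + |18| = 47 + 18 = 65
N5: |-16| + |28| = 16 + 28 = 44
N6: |33| + |33| = 33 + 33 = 66
N7: |12| + |46| = 12 + 46 = 58
N8: |2| + |3| = 2 + 3 = 5
N9: |-14| + |-13| = 14 + 13 = 27
N10: |-9| + |52| = 9 + 52 = 61
Sorted: N8 (5) < N3 (23) < N9 (27) < N5 (44) < …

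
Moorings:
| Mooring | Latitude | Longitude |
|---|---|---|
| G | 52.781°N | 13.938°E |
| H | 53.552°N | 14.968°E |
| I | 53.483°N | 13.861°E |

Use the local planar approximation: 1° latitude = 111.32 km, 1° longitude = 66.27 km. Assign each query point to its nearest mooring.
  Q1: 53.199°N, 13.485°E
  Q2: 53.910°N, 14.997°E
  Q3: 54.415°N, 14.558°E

Q1→I; Q2→H; Q3→H

Q1 at 53.199°N, 13.485°E:
  G: √((-0.418·111.32)² + (0.453·66.27)²) = √(2165.20469 + 901.21901) = 55.375 km
  H: √((0.353·111.32)² + (1.483·66.27)²) = √(1544.17247 + 9658.64587) = 105.843 km
  I: √((0.284·111.32)² + (0.376·66.27)²) = √(999.50064 + 620.88280) = 40.254 km
  → nearest: I (40.254 km)
Q2 at 53.910°N, 14.997°E:
  G: √((-1.129·111.32)² + (-1.059·66.27)²) = √(15795.53278 + 4925.22257) = 143.947 km
  H: √((-0.358·111.32)² + (-0.029·66.27)²) = √(1588.22654 + 3.69343) = 39.899 km
  I: √((-0.427·111.32)² + (-1.136·66.27)²) = √(2259.44693 + 5667.48793) = 89.033 km
  → nearest: H (39.899 km)
Q3 at 54.415°N, 14.558°E:
  G: √((-1.634·111.32)² + (-0.620·66.27)²) = √(33086.47495 + 1688.17444) = 186.480 km
  H: √((-0.863·111.32)² + (0.410·66.27)²) = √(9229.28350 + 738.24694) = 99.838 km
  I: √((-0.932·111.32)² + (-0.697·66.27)²) = √(10764.11230 + 2133.53365) = 113.568 km
  → nearest: H (99.838 km)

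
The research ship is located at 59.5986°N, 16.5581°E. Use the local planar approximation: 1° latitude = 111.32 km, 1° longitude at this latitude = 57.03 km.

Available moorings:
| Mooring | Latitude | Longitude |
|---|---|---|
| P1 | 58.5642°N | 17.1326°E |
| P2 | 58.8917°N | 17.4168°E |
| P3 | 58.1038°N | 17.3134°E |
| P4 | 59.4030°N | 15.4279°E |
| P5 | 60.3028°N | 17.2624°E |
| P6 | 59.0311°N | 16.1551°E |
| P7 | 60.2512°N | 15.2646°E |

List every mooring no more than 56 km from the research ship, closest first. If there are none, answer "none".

none

Distances from 59.5986°N, 16.5581°E:
P1: √((-1.0344·111.32)² + (0.5745·57.03)²) = √(13259.386163 + 1073.462331) = 119.7199 km
P2: √((-0.7069·111.32)² + (0.8587·57.03)²) = √(6192.447861 + 2398.223581) = 92.6859 km
P3: √((-1.4948·111.32)² + (0.7553·57.03)²) = √(27689.338062 + 1855.434863) = 171.8859 km
P4: √((-0.1956·111.32)² + (-1.1302·57.03)²) = √(474.115437 + 4154.486472) = 68.0338 km
P5: √((0.7042·111.32)² + (0.7043·57.03)²) = √(6145.234171 + 1613.325952) = 88.0827 km
P6: √((-0.5675·111.32)² + (-0.4030·57.03)²) = √(3990.966911 + 528.222426) = 67.2249 km
P7: √((0.6526·111.32)² + (-1.2935·57.03)²) = √(5277.649376 + 5441.762823) = 103.5346 km
Threshold 56 km: none within range.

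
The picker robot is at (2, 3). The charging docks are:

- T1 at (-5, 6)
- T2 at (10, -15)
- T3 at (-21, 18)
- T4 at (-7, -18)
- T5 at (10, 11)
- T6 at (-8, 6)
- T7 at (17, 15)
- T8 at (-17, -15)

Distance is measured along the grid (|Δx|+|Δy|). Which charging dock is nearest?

T1

Distances from (2, 3):
T1: 10
T2: 26
T3: 38
T4: 30
T5: 16
T6: 13
T7: 27
T8: 37
Minimum: T1 at 10.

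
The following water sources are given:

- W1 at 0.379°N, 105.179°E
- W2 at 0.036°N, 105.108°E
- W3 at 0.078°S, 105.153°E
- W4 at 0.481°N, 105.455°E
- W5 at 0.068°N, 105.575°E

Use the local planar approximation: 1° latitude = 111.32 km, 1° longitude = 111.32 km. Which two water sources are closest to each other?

W2 and W3

Pairwise distances:
W2–W3: √((-0.114·111.32)² + (0.045·111.32)²) = √(161.04828 + 25.09409) = 13.643 km
W1–W4: √((0.102·111.32)² + (0.276·111.32)²) = √(128.92785 + 943.98384) = 32.755 km
W1–W2: √((-0.343·111.32)² + (-0.071·111.32)²) = √(1457.92316 + 62.46879) = 38.992 km
W4–W5: √((-0.413·111.32)² + (0.120·111.32)²) = √(2113.71534 + 178.44685) = 47.877 km
W3–W5: √((0.146·111.32)² + (0.422·111.32)²) = √(264.15091 + 2206.84229) = 49.709 km
W1–W3: √((-0.457·111.32)² + (-0.026·111.32)²) = √(2588.08655 + 8.37709) = 50.956 km
W2–W5: √((0.032·111.32)² + (0.467·111.32)²) = √(12.68955 + 2702.58994) = 52.108 km
W1–W5: √((-0.311·111.32)² + (0.396·111.32)²) = √(1198.58041 + 1943.28620) = 56.052 km
W2–W4: √((0.445·111.32)² + (0.347·111.32)²) = √(2453.95400 + 1492.12547) = 62.818 km
W3–W4: √((0.559·111.32)² + (0.302·111.32)²) = √(3872.30905 + 1130.21296) = 70.729 km
Closest pair: W2–W3 at 13.643 km.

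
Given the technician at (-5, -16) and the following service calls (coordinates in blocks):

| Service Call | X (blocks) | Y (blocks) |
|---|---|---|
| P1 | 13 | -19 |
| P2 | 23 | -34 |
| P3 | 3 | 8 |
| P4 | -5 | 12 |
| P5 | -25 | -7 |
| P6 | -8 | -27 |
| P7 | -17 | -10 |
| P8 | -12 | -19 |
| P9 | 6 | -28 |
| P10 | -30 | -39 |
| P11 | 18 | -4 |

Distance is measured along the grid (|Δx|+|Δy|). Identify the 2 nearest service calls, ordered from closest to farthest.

Distances from (-5, -16):
P1: |18| + |-3| = 18 + 3 = 21 blocks
P2: |28| + |-18| = 28 + 18 = 46 blocks
P3: |8| + |24| = 8 + 24 = 32 blocks
P4: |0| + |28| = 0 + 28 = 28 blocks
P5: |-20| + |9| = 20 + 9 = 29 blocks
P6: |-3| + |-11| = 3 + 11 = 14 blocks
P7: |-12| + |6| = 12 + 6 = 18 blocks
P8: |-7| + |-3| = 7 + 3 = 10 blocks
P9: |11| + |-12| = 11 + 12 = 23 blocks
P10: |-25| + |-23| = 25 + 23 = 48 blocks
P11: |23| + |12| = 23 + 12 = 35 blocks
Sorted: P8 (10 blocks) < P6 (14 blocks) < P7 (18 blocks) < P1 (21 blocks) < …

P8, P6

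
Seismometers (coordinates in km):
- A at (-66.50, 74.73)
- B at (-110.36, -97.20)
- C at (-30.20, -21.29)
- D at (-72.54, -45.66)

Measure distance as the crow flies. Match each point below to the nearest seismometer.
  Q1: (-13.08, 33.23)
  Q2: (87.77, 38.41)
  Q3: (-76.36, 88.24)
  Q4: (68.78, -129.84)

Q1 at (-13.08, 33.23):
  A: 67.65 km
  B: 162.71 km
  C: 57.14 km
  D: 98.79 km
  → nearest: C (57.14 km)
Q2 at (87.77, 38.41):
  A: 158.49 km
  B: 240.09 km
  C: 132.22 km
  D: 181.02 km
  → nearest: C (132.22 km)
Q3 at (-76.36, 88.24):
  A: 16.73 km
  B: 188.53 km
  C: 118.86 km
  D: 133.95 km
  → nearest: A (16.73 km)
Q4 at (68.78, -129.84):
  A: 245.25 km
  B: 182.09 km
  C: 146.90 km
  D: 164.49 km
  → nearest: C (146.90 km)

Q1→C; Q2→C; Q3→A; Q4→C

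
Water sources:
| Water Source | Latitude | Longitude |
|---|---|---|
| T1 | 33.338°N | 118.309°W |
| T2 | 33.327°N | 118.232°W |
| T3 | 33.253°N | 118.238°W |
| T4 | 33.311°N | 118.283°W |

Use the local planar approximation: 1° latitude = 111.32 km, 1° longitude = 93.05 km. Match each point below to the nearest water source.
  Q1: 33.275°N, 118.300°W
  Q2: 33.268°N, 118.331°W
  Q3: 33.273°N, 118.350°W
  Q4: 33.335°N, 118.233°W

Q1→T4; Q2→T4; Q3→T4; Q4→T2

Q1 at 33.275°N, 118.300°W:
  T1: √((0.063·111.32)² + (-0.009·93.05)²) = √(49.18441 + 0.70132) = 7.063 km
  T2: √((0.052·111.32)² + (0.068·93.05)²) = √(33.50835 + 40.03599) = 8.576 km
  T3: √((-0.022·111.32)² + (0.062·93.05)²) = √(5.99780 + 33.28251) = 6.267 km
  T4: √((0.036·111.32)² + (0.017·93.05)²) = √(16.06022 + 2.50225) = 4.308 km
  → nearest: T4 (4.308 km)
Q2 at 33.268°N, 118.331°W:
  T1: √((0.070·111.32)² + (0.022·93.05)²) = √(60.72150 + 4.19062) = 8.057 km
  T2: √((0.059·111.32)² + (0.099·93.05)²) = √(43.13705 + 84.86002) = 11.314 km
  T3: √((-0.015·111.32)² + (0.093·93.05)²) = √(2.78823 + 74.88566) = 8.813 km
  T4: √((0.043·111.32)² + (0.048·93.05)²) = √(22.91307 + 19.94873) = 6.547 km
  → nearest: T4 (6.547 km)
Q3 at 33.273°N, 118.350°W:
  T1: √((0.065·111.32)² + (0.041·93.05)²) = √(52.35680 + 14.55461) = 8.180 km
  T2: √((0.054·111.32)² + (0.118·93.05)²) = √(36.13549 + 120.55820) = 12.518 km
  T3: √((-0.020·111.32)² + (0.112·93.05)²) = √(4.95686 + 108.60975) = 10.657 km
  T4: √((0.038·111.32)² + (0.067·93.05)²) = √(17.89425 + 38.86712) = 7.534 km
  → nearest: T4 (7.534 km)
Q4 at 33.335°N, 118.233°W:
  T1: √((0.003·111.32)² + (-0.076·93.05)²) = √(0.11153 + 50.01036) = 7.080 km
  T2: √((-0.008·111.32)² + (0.001·93.05)²) = √(0.79310 + 0.00866) = 0.895 km
  T3: √((-0.082·111.32)² + (-0.005·93.05)²) = √(83.32477 + 0.21646) = 9.140 km
  T4: √((-0.024·111.32)² + (-0.050·93.05)²) = √(7.13787 + 21.64576) = 5.365 km
  → nearest: T2 (0.895 km)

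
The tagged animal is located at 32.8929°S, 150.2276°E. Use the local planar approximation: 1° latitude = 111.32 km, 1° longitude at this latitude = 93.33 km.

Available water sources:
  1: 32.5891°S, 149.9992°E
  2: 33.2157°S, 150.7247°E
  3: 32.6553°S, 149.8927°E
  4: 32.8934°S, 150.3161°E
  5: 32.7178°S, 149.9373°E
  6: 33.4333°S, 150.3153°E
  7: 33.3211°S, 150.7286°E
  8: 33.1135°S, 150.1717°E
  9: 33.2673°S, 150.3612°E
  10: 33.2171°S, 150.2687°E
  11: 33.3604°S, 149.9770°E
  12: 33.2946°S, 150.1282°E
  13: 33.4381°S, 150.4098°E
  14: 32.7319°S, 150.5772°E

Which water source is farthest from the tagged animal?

7

Distances from 32.8929°S, 150.2276°E:
1: √((0.3038·111.32)² + (-0.2284·93.33)²) = √(1143.725843 + 454.396242) = 39.9765 km
2: √((-0.3228·111.32)² + (0.4971·93.33)²) = √(1291.259255 + 2152.435062) = 58.6830 km
3: √((0.2376·111.32)² + (-0.3349·93.33)²) = √(699.583033 + 976.951101) = 40.9455 km
4: √((-0.0005·111.32)² + (0.0885·93.33)²) = √(0.003098 + 68.222727) = 8.2599 km
5: √((0.1751·111.32)² + (-0.2903·93.33)²) = √(379.943210 + 734.068526) = 33.3768 km
6: √((-0.5404·111.32)² + (0.0877·93.33)²) = √(3618.904112 + 66.994896) = 60.7116 km
7: √((-0.4282·111.32)² + (0.5010·93.33)²) = √(2272.164244 + 2186.341424) = 66.7720 km
8: √((-0.2206·111.32)² + (-0.0559·93.33)²) = √(603.055679 + 27.218623) = 25.1053 km
9: √((-0.3744·111.32)² + (0.1336·93.33)²) = √(1737.073022 + 155.473168) = 43.5034 km
10: √((-0.3242·111.32)² + (0.0411·93.33)²) = √(1302.484058 + 14.713845) = 36.2932 km
11: √((-0.4675·111.32)² + (-0.2506·93.33)²) = √(2708.380172 + 547.021839) = 57.0561 km
12: √((-0.4017·111.32)² + (-0.0994·93.33)²) = √(1999.631911 + 86.062766) = 45.6694 km
13: √((-0.5452·111.32)² + (0.1822·93.33)²) = √(3683.478079 + 289.160706) = 63.0289 km
14: √((0.1610·111.32)² + (0.3496·93.33)²) = √(321.216723 + 1064.597347) = 37.2265 km
Maximum: 7 at 66.7720 km.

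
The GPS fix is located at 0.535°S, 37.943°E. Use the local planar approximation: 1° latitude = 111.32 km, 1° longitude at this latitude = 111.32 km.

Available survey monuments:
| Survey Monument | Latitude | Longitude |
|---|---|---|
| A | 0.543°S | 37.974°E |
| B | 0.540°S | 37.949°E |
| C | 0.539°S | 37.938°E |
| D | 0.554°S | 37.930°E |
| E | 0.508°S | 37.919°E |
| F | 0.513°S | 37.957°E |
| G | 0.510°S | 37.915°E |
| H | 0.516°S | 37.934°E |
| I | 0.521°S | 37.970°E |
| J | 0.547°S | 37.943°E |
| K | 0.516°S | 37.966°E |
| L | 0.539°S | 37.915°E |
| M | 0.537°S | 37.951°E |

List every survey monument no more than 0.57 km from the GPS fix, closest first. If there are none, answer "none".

none

Distances from 0.535°S, 37.943°E:
A: √((-0.008·111.32)² + (0.031·111.32)²) = √(0.79310 + 11.90885) = 3.564 km
B: √((-0.005·111.32)² + (0.006·111.32)²) = √(0.30980 + 0.44612) = 0.869 km
C: √((-0.004·111.32)² + (-0.005·111.32)²) = √(0.19827 + 0.30980) = 0.713 km
D: √((-0.019·111.32)² + (-0.013·111.32)²) = √(4.47356 + 2.09427) = 2.563 km
E: √((0.027·111.32)² + (-0.024·111.32)²) = √(9.03387 + 7.13787) = 4.021 km
F: √((0.022·111.32)² + (0.014·111.32)²) = √(5.99780 + 2.42886) = 2.903 km
G: √((0.025·111.32)² + (-0.028·111.32)²) = √(7.74509 + 9.71544) = 4.179 km
H: √((0.019·111.32)² + (-0.009·111.32)²) = √(4.47356 + 1.00376) = 2.340 km
I: √((0.014·111.32)² + (0.027·111.32)²) = √(2.42886 + 9.03387) = 3.386 km
J: √((-0.012·111.32)² + (0.000·111.32)²) = √(1.78447 + 0.00000) = 1.336 km
K: √((0.019·111.32)² + (0.023·111.32)²) = √(4.47356 + 6.55544) = 3.321 km
L: √((-0.004·111.32)² + (-0.028·111.32)²) = √(0.19827 + 9.71544) = 3.149 km
M: √((-0.002·111.32)² + (0.008·111.32)²) = √(0.04957 + 0.79310) = 0.918 km
Threshold 0.57 km: none within range.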